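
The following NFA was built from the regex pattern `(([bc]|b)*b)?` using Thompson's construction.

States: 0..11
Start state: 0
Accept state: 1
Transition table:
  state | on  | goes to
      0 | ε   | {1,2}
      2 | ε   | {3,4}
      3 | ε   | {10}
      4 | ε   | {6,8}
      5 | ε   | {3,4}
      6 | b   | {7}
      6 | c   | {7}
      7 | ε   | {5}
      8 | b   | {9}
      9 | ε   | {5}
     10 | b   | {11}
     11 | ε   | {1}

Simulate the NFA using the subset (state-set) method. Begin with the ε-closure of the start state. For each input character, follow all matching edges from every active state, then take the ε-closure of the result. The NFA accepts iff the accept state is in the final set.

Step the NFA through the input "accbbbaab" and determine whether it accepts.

S₀ = ε-closure({0}) = {0,1,2,3,4,6,8,10}
'a' @ 1: {}  — no active states
rest 'ccbbbaab' ignored (set empty)
end set {} — state 1 not in

Answer: REJECT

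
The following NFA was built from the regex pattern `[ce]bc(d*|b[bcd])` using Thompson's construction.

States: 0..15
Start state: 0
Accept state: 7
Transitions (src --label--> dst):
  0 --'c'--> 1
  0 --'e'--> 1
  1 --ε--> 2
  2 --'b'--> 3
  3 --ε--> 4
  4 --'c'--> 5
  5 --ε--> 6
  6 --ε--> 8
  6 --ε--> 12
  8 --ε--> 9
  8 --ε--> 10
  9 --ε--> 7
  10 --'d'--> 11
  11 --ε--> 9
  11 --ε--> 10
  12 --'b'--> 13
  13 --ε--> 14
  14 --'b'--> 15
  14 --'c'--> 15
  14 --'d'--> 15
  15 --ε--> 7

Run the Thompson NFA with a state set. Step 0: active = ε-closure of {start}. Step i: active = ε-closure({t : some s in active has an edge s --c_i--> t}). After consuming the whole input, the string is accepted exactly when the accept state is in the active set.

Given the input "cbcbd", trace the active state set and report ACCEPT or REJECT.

S₀ = ε-closure({0}) = {0}
'c' @ 1: {1,2}
'b' @ 2: {3,4}
'c' @ 3: {5,6,7,8,9,10,12}  (accept∈set)
'b' @ 4: {13,14}
'd' @ 5: {7,15}  (accept∈set)
final: {7,15}; accept 7 in set

Answer: ACCEPT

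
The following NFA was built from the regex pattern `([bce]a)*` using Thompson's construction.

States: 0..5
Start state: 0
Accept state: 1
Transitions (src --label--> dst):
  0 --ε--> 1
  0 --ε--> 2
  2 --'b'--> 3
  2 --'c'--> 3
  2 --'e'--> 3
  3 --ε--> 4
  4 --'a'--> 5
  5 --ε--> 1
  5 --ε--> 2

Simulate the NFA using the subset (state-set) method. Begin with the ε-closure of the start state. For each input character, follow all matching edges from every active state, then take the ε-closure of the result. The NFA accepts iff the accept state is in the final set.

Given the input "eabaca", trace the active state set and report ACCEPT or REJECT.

initial (ε-close {0}): {0,1,2}
'e' @ 1: {3,4}
'a' @ 2: {1,2,5}  (accept∈set)
'b' @ 3: {3,4}
'a' @ 4: {1,2,5}  (accept∈set)
'c' @ 5: {3,4}
'a' @ 6: {1,2,5}  (accept∈set)
after full input: {1,2,5}  (accept=1 in)

Answer: ACCEPT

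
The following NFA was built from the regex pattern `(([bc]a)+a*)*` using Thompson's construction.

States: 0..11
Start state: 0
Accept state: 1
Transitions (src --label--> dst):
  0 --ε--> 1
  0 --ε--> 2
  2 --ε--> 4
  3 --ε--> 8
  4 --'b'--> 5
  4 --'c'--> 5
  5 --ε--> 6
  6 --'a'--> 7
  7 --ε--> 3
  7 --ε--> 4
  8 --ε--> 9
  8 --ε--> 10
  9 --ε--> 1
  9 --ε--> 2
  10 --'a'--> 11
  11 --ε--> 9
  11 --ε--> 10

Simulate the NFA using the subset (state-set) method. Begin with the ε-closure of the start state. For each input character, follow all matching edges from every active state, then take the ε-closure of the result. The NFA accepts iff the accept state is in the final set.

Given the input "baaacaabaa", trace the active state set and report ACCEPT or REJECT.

S₀ = ε-closure({0}) = {0,1,2,4}
'b' @ 1: {5,6}
'a' @ 2: {1,2,3,4,7,8,9,10}  [accepting]
'a' @ 3: {1,2,4,9,10,11}  [accepting]
'a' @ 4: {1,2,4,9,10,11}  [accepting]
'c' @ 5: {5,6}
'a' @ 6: {1,2,3,4,7,8,9,10}  [accepting]
'a' @ 7: {1,2,4,9,10,11}  [accepting]
'b' @ 8: {5,6}
'a' @ 9: {1,2,3,4,7,8,9,10}  [accepting]
'a' @ 10: {1,2,4,9,10,11}  [accepting]
end set {1,2,4,9,10,11} — state 1 in

Answer: ACCEPT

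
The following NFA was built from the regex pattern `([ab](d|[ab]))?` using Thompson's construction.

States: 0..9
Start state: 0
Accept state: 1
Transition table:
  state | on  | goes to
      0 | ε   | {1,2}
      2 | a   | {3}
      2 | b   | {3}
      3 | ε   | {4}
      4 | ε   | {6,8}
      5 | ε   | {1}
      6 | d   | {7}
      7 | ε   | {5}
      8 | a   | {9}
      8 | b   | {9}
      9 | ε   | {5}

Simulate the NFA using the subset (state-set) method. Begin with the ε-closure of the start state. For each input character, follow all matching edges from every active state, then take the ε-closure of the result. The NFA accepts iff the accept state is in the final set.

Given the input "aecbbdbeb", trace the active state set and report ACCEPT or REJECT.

S₀ = ε-closure({0}) = {0,1,2}
'a' @ 1: {3,4,6,8}
'e' @ 2: {}  — state set empty
rest 'cbbdbeb' ignored (set empty)
after full input: {}  (accept=1 not in)

Answer: REJECT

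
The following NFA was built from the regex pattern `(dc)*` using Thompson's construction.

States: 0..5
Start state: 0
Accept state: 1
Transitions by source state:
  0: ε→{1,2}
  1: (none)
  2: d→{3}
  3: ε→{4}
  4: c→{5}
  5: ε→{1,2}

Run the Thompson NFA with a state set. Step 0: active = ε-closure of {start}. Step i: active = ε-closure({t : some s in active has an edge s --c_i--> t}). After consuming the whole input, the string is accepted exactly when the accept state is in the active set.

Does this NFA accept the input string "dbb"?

start: ε-closure({0}) = {0,1,2}
'd' @ 1: {3,4}
'b' @ 2: {}  — state set empty
rest 'b' ignored (set empty)
final: {}; accept 1 not in set

Answer: REJECT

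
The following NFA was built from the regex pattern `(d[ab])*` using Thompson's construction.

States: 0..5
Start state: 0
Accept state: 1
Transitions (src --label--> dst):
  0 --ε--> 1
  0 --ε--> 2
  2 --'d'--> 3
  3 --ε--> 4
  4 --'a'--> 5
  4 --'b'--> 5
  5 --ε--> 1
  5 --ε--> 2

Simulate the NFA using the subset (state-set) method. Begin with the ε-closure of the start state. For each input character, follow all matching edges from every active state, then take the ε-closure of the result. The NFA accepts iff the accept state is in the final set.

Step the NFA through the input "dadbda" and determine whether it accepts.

Answer: ACCEPT

Derivation:
start: ε-closure({0}) = {0,1,2}
'd' @ 1: {3,4}
'a' @ 2: {1,2,5}  (accept∈set)
'd' @ 3: {3,4}
'b' @ 4: {1,2,5}  (accept∈set)
'd' @ 5: {3,4}
'a' @ 6: {1,2,5}  (accept∈set)
after full input: {1,2,5}  (accept=1 in)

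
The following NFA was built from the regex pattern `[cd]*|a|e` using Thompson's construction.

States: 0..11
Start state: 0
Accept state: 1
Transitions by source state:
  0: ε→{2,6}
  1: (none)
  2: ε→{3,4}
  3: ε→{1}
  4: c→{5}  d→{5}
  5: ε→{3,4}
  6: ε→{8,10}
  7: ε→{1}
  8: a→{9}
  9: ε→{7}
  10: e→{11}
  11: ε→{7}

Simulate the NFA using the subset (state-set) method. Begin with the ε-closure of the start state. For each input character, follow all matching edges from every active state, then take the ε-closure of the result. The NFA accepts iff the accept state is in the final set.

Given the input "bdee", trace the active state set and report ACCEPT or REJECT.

Answer: REJECT

Trace:
start: ε-closure({0}) = {0,1,2,3,4,6,8,10}
'b' @ 1: {}  — state set empty
rest 'dee' ignored (set empty)
final: {}; accept 1 not in set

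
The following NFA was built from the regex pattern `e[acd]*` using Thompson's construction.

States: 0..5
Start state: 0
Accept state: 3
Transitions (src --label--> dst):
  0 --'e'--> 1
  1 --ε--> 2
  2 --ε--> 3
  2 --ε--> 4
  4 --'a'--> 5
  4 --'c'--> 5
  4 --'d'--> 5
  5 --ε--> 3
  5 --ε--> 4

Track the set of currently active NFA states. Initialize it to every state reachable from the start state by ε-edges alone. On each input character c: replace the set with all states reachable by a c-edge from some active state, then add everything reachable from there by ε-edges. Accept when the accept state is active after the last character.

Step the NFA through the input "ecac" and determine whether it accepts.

S₀ = ε-closure({0}) = {0}
'e' @ 1: {1,2,3,4}  [accepting]
'c' @ 2: {3,4,5}  [accepting]
'a' @ 3: {3,4,5}  [accepting]
'c' @ 4: {3,4,5}  [accepting]
end set {3,4,5} — state 3 in

Answer: ACCEPT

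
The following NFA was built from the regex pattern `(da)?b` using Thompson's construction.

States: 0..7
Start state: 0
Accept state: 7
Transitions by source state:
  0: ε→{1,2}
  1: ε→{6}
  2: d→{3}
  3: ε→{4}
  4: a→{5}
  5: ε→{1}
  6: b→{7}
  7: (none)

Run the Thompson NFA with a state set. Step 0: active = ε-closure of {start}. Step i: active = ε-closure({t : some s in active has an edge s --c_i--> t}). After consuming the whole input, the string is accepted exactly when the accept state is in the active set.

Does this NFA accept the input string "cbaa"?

start: ε-closure({0}) = {0,1,2,6}
'c' @ 1: {}  — dead — no transitions
rest 'baa' ignored (set empty)
end set {} — state 7 not in

Answer: REJECT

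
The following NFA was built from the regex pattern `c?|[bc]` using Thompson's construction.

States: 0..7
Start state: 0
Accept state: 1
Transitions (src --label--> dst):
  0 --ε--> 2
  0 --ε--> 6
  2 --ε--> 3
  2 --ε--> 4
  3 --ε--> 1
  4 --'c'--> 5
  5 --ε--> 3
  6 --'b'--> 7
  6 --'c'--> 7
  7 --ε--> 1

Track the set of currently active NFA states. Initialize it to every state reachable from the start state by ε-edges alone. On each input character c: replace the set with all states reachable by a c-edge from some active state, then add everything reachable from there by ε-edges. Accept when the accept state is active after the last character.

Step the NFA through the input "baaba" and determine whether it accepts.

start: ε-closure({0}) = {0,1,2,3,4,6}
'b' @ 1: {1,7}  [accepting]
'a' @ 2: {}  — no active states
rest 'aba' ignored (set empty)
after full input: {}  (accept=1 not in)

Answer: REJECT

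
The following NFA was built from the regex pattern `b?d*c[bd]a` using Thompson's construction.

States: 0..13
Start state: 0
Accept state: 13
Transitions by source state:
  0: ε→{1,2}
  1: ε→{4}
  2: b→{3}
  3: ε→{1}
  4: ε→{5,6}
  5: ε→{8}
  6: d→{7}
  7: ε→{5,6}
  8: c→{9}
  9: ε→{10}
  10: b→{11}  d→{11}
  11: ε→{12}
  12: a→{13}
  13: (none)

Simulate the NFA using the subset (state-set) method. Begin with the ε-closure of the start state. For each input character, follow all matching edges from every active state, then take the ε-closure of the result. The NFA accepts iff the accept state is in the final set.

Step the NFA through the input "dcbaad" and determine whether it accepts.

Answer: REJECT

Trace:
start: ε-closure({0}) = {0,1,2,4,5,6,8}
'd' @ 1: {5,6,7,8}
'c' @ 2: {9,10}
'b' @ 3: {11,12}
'a' @ 4: {13}  (accept∈set)
'a' @ 5: {}  — no active states
rest 'd' ignored (set empty)
final: {}; accept 13 not in set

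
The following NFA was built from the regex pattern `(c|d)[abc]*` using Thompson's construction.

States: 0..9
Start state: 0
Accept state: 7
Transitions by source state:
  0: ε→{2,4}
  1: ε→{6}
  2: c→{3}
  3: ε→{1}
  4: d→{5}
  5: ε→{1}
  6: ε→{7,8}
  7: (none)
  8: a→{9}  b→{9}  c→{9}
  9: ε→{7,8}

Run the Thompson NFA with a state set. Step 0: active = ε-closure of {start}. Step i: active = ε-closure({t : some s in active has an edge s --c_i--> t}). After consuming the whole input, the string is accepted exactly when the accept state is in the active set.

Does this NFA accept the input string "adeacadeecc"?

initial (ε-close {0}): {0,2,4}
'a' @ 1: {}  — dead — no transitions
rest 'deacadeecc' ignored (set empty)
after full input: {}  (accept=7 not in)

Answer: REJECT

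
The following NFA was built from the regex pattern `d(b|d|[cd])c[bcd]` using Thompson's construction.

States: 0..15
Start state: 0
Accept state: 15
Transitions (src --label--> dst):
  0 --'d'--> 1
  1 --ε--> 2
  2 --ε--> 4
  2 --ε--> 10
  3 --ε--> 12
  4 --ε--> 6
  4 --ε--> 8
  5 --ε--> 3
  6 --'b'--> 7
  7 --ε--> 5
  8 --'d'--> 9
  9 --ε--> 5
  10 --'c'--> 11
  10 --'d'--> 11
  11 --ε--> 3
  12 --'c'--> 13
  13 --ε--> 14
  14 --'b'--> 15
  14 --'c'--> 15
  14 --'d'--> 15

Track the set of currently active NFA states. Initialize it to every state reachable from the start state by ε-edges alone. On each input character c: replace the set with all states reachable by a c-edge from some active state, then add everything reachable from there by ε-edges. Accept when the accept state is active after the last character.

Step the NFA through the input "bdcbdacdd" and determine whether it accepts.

start: ε-closure({0}) = {0}
'b' @ 1: {}  — no active states
rest 'dcbdacdd' ignored (set empty)
final: {}; accept 15 not in set

Answer: REJECT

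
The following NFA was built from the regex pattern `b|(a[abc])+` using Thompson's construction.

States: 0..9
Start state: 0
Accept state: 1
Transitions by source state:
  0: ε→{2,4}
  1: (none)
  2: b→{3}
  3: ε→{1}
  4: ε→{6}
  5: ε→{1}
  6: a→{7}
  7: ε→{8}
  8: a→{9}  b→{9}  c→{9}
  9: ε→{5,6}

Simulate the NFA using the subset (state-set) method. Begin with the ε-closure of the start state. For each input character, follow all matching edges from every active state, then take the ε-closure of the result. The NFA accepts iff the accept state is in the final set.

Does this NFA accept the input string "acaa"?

initial (ε-close {0}): {0,2,4,6}
'a' @ 1: {7,8}
'c' @ 2: {1,5,6,9}  (accept∈set)
'a' @ 3: {7,8}
'a' @ 4: {1,5,6,9}  (accept∈set)
final: {1,5,6,9}; accept 1 in set

Answer: ACCEPT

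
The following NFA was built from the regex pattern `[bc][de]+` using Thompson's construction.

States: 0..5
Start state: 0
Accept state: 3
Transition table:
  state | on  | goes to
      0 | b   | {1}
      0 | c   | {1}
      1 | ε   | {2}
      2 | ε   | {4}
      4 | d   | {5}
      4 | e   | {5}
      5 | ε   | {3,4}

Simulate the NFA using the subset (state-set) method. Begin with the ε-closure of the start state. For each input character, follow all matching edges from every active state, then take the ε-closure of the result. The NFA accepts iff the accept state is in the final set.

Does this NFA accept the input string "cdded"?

Answer: ACCEPT

Trace:
S₀ = ε-closure({0}) = {0}
'c' @ 1: {1,2,4}
'd' @ 2: {3,4,5}  [accepting]
'd' @ 3: {3,4,5}  [accepting]
'e' @ 4: {3,4,5}  [accepting]
'd' @ 5: {3,4,5}  [accepting]
after full input: {3,4,5}  (accept=3 in)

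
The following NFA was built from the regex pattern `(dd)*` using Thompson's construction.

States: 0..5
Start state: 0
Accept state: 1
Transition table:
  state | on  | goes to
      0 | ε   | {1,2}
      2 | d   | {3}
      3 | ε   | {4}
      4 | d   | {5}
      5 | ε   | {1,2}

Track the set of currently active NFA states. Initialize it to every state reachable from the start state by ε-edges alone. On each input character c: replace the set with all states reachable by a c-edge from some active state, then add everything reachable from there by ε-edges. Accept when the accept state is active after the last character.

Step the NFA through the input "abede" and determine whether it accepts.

start: ε-closure({0}) = {0,1,2}
'a' @ 1: {}  — state set empty
rest 'bede' ignored (set empty)
final: {}; accept 1 not in set

Answer: REJECT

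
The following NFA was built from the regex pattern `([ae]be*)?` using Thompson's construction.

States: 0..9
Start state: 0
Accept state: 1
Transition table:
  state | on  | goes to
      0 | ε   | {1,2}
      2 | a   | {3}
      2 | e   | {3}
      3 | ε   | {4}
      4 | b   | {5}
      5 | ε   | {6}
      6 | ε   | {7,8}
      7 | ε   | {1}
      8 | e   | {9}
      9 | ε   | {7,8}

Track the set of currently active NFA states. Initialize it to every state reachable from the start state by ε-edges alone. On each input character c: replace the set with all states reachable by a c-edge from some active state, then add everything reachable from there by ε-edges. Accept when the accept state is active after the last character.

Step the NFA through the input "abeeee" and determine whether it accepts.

Answer: ACCEPT

Trace:
start: ε-closure({0}) = {0,1,2}
'a' @ 1: {3,4}
'b' @ 2: {1,5,6,7,8}  (accept∈set)
'e' @ 3: {1,7,8,9}  (accept∈set)
'e' @ 4: {1,7,8,9}  (accept∈set)
'e' @ 5: {1,7,8,9}  (accept∈set)
'e' @ 6: {1,7,8,9}  (accept∈set)
after full input: {1,7,8,9}  (accept=1 in)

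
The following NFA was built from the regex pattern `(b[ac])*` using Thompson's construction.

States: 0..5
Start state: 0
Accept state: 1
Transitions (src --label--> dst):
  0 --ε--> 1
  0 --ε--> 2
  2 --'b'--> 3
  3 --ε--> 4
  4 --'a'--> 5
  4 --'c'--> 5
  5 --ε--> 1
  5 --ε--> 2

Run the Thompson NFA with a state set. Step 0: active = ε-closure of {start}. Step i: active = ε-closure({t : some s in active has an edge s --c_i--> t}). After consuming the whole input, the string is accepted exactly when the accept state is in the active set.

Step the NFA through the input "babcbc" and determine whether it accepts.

S₀ = ε-closure({0}) = {0,1,2}
'b' @ 1: {3,4}
'a' @ 2: {1,2,5}  (accept∈set)
'b' @ 3: {3,4}
'c' @ 4: {1,2,5}  (accept∈set)
'b' @ 5: {3,4}
'c' @ 6: {1,2,5}  (accept∈set)
end set {1,2,5} — state 1 in

Answer: ACCEPT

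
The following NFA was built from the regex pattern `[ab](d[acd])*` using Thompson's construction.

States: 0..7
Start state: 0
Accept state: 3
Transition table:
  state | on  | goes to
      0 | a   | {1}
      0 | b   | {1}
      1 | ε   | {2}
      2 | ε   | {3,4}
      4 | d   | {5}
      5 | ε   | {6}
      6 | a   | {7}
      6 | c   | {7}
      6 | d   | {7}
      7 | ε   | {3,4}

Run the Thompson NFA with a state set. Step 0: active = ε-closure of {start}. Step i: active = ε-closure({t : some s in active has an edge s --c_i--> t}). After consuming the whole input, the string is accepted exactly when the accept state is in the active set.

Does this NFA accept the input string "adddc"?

Answer: ACCEPT

Derivation:
initial (ε-close {0}): {0}
'a' @ 1: {1,2,3,4}  ✓accept
'd' @ 2: {5,6}
'd' @ 3: {3,4,7}  ✓accept
'd' @ 4: {5,6}
'c' @ 5: {3,4,7}  ✓accept
end set {3,4,7} — state 3 in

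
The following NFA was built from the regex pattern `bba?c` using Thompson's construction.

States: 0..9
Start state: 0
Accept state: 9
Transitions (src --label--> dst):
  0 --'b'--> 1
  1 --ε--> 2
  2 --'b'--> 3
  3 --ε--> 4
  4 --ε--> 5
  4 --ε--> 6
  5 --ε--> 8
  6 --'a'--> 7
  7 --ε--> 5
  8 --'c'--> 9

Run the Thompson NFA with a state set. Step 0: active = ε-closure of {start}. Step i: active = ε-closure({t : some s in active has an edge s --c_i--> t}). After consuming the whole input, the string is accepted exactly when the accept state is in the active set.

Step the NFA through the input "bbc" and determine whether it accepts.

start: ε-closure({0}) = {0}
'b' @ 1: {1,2}
'b' @ 2: {3,4,5,6,8}
'c' @ 3: {9}  (accept∈set)
end set {9} — state 9 in

Answer: ACCEPT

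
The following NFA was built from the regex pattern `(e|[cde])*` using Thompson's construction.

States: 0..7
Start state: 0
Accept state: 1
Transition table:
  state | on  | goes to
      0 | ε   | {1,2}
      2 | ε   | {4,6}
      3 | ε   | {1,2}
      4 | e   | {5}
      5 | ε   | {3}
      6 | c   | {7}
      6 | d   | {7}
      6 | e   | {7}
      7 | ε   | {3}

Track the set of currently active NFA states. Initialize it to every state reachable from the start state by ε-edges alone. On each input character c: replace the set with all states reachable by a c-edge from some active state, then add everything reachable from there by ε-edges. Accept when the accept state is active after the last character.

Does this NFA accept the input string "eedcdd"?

start: ε-closure({0}) = {0,1,2,4,6}
'e' @ 1: {1,2,3,4,5,6,7}  (accept∈set)
'e' @ 2: {1,2,3,4,5,6,7}  (accept∈set)
'd' @ 3: {1,2,3,4,6,7}  (accept∈set)
'c' @ 4: {1,2,3,4,6,7}  (accept∈set)
'd' @ 5: {1,2,3,4,6,7}  (accept∈set)
'd' @ 6: {1,2,3,4,6,7}  (accept∈set)
final: {1,2,3,4,6,7}; accept 1 in set

Answer: ACCEPT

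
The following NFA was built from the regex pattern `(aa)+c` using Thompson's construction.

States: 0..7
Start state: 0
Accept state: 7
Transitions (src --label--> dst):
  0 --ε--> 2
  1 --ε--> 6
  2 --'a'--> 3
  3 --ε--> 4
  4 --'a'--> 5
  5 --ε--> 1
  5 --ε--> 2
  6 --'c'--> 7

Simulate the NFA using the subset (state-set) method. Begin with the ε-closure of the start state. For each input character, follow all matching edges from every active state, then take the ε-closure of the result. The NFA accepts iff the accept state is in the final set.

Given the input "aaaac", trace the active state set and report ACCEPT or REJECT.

S₀ = ε-closure({0}) = {0,2}
'a' @ 1: {3,4}
'a' @ 2: {1,2,5,6}
'a' @ 3: {3,4}
'a' @ 4: {1,2,5,6}
'c' @ 5: {7}  ✓accept
end set {7} — state 7 in

Answer: ACCEPT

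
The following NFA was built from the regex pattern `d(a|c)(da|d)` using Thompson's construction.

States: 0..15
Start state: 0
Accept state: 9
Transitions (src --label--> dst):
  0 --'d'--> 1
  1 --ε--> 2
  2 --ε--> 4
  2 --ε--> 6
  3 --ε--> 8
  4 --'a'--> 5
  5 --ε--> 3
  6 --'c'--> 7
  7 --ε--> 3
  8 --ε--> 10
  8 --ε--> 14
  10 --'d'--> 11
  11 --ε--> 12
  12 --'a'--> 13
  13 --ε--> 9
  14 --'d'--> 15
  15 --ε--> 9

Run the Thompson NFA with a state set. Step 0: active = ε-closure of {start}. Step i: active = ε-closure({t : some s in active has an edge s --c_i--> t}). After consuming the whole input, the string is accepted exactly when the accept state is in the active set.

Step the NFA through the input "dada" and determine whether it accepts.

Answer: ACCEPT

Steps:
start: ε-closure({0}) = {0}
'd' @ 1: {1,2,4,6}
'a' @ 2: {3,5,8,10,14}
'd' @ 3: {9,11,12,15}  [accepting]
'a' @ 4: {9,13}  [accepting]
final: {9,13}; accept 9 in set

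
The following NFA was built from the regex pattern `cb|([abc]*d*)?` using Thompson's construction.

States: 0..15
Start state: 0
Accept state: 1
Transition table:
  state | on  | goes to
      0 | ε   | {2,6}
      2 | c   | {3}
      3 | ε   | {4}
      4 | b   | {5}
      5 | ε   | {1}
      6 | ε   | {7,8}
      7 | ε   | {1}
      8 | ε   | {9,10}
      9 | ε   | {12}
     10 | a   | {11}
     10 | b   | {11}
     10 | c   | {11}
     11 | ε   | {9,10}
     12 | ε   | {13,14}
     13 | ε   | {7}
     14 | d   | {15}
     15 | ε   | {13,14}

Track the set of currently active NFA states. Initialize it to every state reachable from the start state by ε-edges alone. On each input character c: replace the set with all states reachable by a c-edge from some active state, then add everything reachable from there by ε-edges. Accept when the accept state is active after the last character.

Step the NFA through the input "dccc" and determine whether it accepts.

start: ε-closure({0}) = {0,1,2,6,7,8,9,10,12,13,14}
'd' @ 1: {1,7,13,14,15}  ✓accept
'c' @ 2: {}  — no active states
rest 'cc' ignored (set empty)
after full input: {}  (accept=1 not in)

Answer: REJECT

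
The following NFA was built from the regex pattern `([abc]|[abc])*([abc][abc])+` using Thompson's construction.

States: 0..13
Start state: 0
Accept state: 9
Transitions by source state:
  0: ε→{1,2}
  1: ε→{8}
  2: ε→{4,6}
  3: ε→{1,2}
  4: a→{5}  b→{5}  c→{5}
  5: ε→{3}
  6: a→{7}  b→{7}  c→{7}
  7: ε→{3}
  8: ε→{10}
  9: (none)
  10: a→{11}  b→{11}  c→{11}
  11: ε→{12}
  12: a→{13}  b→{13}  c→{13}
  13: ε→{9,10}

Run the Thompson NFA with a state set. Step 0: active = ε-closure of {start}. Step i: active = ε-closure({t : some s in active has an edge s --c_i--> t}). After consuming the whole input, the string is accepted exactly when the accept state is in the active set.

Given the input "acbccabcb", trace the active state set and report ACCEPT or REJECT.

Answer: ACCEPT

Derivation:
start: ε-closure({0}) = {0,1,2,4,6,8,10}
'a' @ 1: {1,2,3,4,5,6,7,8,10,11,12}
'c' @ 2: {1,2,3,4,5,6,7,8,9,10,11,12,13}  ✓accept
'b' @ 3: {1,2,3,4,5,6,7,8,9,10,11,12,13}  ✓accept
'c' @ 4: {1,2,3,4,5,6,7,8,9,10,11,12,13}  ✓accept
'c' @ 5: {1,2,3,4,5,6,7,8,9,10,11,12,13}  ✓accept
'a' @ 6: {1,2,3,4,5,6,7,8,9,10,11,12,13}  ✓accept
'b' @ 7: {1,2,3,4,5,6,7,8,9,10,11,12,13}  ✓accept
'c' @ 8: {1,2,3,4,5,6,7,8,9,10,11,12,13}  ✓accept
'b' @ 9: {1,2,3,4,5,6,7,8,9,10,11,12,13}  ✓accept
end set {1,2,3,4,5,6,7,8,9,10,11,12,13} — state 9 in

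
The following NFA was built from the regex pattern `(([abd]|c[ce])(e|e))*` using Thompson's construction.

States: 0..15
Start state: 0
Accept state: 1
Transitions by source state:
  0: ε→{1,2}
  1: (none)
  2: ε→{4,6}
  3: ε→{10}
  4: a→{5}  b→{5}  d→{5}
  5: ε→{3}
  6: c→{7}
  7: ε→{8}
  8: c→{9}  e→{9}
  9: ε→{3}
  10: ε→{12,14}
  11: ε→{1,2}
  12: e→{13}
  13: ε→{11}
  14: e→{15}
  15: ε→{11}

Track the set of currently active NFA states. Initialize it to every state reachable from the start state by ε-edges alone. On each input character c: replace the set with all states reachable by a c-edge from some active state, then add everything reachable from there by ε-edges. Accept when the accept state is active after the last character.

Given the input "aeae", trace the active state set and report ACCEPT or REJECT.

Answer: ACCEPT

Steps:
S₀ = ε-closure({0}) = {0,1,2,4,6}
'a' @ 1: {3,5,10,12,14}
'e' @ 2: {1,2,4,6,11,13,15}  (accept∈set)
'a' @ 3: {3,5,10,12,14}
'e' @ 4: {1,2,4,6,11,13,15}  (accept∈set)
final: {1,2,4,6,11,13,15}; accept 1 in set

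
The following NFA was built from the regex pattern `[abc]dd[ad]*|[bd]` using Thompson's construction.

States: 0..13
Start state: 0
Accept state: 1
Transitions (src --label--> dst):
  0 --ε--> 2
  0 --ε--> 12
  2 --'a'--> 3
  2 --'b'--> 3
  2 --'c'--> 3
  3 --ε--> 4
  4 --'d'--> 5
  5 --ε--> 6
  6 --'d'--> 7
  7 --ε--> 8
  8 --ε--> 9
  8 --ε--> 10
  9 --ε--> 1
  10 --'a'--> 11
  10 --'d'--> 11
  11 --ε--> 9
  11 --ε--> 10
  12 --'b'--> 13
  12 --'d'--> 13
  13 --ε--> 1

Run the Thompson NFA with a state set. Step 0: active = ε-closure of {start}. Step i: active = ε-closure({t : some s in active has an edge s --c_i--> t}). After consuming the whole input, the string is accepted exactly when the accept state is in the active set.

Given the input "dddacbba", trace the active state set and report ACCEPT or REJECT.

Answer: REJECT

Derivation:
initial (ε-close {0}): {0,2,12}
'd' @ 1: {1,13}  [accepting]
'd' @ 2: {}  — state set empty
rest 'dacbba' ignored (set empty)
final: {}; accept 1 not in set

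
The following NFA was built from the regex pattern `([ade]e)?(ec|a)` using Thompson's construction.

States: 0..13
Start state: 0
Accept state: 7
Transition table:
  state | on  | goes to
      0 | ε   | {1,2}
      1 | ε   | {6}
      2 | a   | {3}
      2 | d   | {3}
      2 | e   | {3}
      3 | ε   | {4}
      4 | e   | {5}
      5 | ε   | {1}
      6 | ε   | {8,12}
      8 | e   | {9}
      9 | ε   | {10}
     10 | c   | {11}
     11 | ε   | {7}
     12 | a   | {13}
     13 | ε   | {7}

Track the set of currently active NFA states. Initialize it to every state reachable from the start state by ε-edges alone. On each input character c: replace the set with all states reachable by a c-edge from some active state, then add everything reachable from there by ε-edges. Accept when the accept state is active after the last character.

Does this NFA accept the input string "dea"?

initial (ε-close {0}): {0,1,2,6,8,12}
'd' @ 1: {3,4}
'e' @ 2: {1,5,6,8,12}
'a' @ 3: {7,13}  (accept∈set)
after full input: {7,13}  (accept=7 in)

Answer: ACCEPT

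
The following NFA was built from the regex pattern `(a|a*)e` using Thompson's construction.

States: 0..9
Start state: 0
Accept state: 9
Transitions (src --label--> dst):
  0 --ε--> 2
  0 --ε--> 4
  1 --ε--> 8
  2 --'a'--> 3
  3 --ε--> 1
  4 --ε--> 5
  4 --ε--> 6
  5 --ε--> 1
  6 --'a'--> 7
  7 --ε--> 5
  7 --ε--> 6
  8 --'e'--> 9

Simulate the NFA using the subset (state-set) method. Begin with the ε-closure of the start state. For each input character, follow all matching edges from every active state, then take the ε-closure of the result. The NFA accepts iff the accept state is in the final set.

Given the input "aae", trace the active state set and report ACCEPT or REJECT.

Answer: ACCEPT

Trace:
start: ε-closure({0}) = {0,1,2,4,5,6,8}
'a' @ 1: {1,3,5,6,7,8}
'a' @ 2: {1,5,6,7,8}
'e' @ 3: {9}  (accept∈set)
end set {9} — state 9 in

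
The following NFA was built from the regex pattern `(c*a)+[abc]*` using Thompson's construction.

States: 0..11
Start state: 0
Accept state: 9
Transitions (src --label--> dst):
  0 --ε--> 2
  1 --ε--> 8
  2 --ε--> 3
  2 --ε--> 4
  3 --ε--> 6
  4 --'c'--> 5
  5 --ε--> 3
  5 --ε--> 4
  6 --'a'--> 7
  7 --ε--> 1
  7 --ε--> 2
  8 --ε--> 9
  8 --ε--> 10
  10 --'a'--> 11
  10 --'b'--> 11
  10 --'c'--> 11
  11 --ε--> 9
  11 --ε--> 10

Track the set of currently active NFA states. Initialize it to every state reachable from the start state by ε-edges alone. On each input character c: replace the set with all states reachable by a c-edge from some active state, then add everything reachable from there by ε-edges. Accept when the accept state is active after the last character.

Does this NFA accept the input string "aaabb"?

start: ε-closure({0}) = {0,2,3,4,6}
'a' @ 1: {1,2,3,4,6,7,8,9,10}  [accepting]
'a' @ 2: {1,2,3,4,6,7,8,9,10,11}  [accepting]
'a' @ 3: {1,2,3,4,6,7,8,9,10,11}  [accepting]
'b' @ 4: {9,10,11}  [accepting]
'b' @ 5: {9,10,11}  [accepting]
end set {9,10,11} — state 9 in

Answer: ACCEPT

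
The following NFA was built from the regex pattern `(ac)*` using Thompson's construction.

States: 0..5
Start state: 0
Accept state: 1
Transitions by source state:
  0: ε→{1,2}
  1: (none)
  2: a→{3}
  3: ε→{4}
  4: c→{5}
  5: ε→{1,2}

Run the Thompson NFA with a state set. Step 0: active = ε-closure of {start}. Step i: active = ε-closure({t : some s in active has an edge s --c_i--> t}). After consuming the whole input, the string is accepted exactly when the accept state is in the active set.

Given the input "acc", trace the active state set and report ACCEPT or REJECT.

start: ε-closure({0}) = {0,1,2}
'a' @ 1: {3,4}
'c' @ 2: {1,2,5}  [accepting]
'c' @ 3: {}  — no active states
final: {}; accept 1 not in set

Answer: REJECT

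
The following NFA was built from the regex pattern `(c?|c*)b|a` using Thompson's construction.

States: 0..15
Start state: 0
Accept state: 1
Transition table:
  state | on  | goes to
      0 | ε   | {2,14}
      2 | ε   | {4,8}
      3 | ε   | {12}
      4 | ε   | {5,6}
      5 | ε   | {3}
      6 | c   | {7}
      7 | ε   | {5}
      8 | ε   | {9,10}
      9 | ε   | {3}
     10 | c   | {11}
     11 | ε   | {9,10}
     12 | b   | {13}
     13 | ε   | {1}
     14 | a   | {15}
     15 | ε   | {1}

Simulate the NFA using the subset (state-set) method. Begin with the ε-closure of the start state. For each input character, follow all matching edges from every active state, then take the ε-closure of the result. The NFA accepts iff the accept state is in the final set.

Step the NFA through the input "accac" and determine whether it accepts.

Answer: REJECT

Steps:
start: ε-closure({0}) = {0,2,3,4,5,6,8,9,10,12,14}
'a' @ 1: {1,15}  ✓accept
'c' @ 2: {}  — state set empty
rest 'cac' ignored (set empty)
end set {} — state 1 not in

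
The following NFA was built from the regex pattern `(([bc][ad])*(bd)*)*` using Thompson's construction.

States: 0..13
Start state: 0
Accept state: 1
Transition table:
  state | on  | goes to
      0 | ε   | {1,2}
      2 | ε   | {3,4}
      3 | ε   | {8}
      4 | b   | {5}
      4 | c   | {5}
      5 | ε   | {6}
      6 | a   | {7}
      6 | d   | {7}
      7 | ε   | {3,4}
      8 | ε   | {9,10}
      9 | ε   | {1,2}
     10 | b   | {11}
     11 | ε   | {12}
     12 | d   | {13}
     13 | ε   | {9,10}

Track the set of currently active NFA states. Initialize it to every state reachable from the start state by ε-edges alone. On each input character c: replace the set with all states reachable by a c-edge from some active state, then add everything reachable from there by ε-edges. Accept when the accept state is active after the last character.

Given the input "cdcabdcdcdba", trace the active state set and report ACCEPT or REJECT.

start: ε-closure({0}) = {0,1,2,3,4,8,9,10}
'c' @ 1: {5,6}
'd' @ 2: {1,2,3,4,7,8,9,10}  [accepting]
'c' @ 3: {5,6}
'a' @ 4: {1,2,3,4,7,8,9,10}  [accepting]
'b' @ 5: {5,6,11,12}
'd' @ 6: {1,2,3,4,7,8,9,10,13}  [accepting]
'c' @ 7: {5,6}
'd' @ 8: {1,2,3,4,7,8,9,10}  [accepting]
'c' @ 9: {5,6}
'd' @ 10: {1,2,3,4,7,8,9,10}  [accepting]
'b' @ 11: {5,6,11,12}
'a' @ 12: {1,2,3,4,7,8,9,10}  [accepting]
final: {1,2,3,4,7,8,9,10}; accept 1 in set

Answer: ACCEPT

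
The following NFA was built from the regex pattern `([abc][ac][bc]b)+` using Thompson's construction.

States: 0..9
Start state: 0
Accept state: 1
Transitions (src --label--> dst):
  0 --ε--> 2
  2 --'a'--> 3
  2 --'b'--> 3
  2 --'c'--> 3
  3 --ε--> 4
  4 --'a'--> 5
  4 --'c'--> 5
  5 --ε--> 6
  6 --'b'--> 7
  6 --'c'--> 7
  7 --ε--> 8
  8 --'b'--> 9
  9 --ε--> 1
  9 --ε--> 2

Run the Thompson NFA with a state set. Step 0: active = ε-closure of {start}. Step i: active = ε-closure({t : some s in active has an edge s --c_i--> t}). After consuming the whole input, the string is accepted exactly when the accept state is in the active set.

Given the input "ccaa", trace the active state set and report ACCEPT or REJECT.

Answer: REJECT

Derivation:
start: ε-closure({0}) = {0,2}
'c' @ 1: {3,4}
'c' @ 2: {5,6}
'a' @ 3: {}  — state set empty
rest 'a' ignored (set empty)
after full input: {}  (accept=1 not in)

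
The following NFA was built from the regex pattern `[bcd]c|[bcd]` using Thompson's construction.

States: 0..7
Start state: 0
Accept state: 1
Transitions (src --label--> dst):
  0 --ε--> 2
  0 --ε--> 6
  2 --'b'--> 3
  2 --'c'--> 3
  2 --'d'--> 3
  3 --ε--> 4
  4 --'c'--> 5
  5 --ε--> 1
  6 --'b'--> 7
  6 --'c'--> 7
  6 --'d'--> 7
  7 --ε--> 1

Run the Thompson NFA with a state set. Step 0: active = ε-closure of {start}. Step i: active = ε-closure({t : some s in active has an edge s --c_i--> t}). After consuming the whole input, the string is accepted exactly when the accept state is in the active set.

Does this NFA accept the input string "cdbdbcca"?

S₀ = ε-closure({0}) = {0,2,6}
'c' @ 1: {1,3,4,7}  [accepting]
'd' @ 2: {}  — dead — no transitions
rest 'bdbcca' ignored (set empty)
final: {}; accept 1 not in set

Answer: REJECT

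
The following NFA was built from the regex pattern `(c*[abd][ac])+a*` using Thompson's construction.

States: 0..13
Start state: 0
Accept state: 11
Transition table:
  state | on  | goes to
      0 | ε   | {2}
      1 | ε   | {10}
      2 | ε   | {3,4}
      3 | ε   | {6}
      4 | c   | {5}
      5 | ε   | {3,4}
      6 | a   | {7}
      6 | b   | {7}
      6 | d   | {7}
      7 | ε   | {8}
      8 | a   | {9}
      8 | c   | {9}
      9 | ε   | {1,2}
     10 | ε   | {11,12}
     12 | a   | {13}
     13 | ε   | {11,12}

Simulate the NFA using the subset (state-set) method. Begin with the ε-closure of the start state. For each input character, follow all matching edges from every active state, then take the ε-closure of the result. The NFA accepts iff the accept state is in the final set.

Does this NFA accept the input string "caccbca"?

Answer: ACCEPT

Derivation:
start: ε-closure({0}) = {0,2,3,4,6}
'c' @ 1: {3,4,5,6}
'a' @ 2: {7,8}
'c' @ 3: {1,2,3,4,6,9,10,11,12}  [accepting]
'c' @ 4: {3,4,5,6}
'b' @ 5: {7,8}
'c' @ 6: {1,2,3,4,6,9,10,11,12}  [accepting]
'a' @ 7: {7,8,11,12,13}  [accepting]
after full input: {7,8,11,12,13}  (accept=11 in)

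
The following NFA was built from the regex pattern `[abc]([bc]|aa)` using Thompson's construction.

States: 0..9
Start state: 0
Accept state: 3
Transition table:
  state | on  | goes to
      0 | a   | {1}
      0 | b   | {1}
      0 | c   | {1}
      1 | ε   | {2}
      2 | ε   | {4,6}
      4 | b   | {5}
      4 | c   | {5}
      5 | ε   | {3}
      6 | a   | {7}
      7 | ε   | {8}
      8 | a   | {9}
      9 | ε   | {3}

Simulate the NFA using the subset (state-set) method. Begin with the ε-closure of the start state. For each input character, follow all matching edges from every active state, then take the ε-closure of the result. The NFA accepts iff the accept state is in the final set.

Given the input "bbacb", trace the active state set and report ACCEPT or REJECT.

Answer: REJECT

Trace:
initial (ε-close {0}): {0}
'b' @ 1: {1,2,4,6}
'b' @ 2: {3,5}  (accept∈set)
'a' @ 3: {}  — no active states
rest 'cb' ignored (set empty)
end set {} — state 3 not in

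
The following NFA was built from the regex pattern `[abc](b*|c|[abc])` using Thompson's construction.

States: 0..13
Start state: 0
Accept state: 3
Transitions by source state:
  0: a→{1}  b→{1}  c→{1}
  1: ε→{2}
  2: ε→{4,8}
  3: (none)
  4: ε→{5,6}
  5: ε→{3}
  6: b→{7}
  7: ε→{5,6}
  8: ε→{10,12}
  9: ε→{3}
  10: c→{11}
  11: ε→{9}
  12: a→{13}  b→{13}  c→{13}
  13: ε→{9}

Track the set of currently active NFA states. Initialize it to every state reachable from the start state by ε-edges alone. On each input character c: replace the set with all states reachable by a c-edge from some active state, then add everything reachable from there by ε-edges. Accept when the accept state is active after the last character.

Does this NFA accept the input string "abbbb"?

S₀ = ε-closure({0}) = {0}
'a' @ 1: {1,2,3,4,5,6,8,10,12}  [accepting]
'b' @ 2: {3,5,6,7,9,13}  [accepting]
'b' @ 3: {3,5,6,7}  [accepting]
'b' @ 4: {3,5,6,7}  [accepting]
'b' @ 5: {3,5,6,7}  [accepting]
end set {3,5,6,7} — state 3 in

Answer: ACCEPT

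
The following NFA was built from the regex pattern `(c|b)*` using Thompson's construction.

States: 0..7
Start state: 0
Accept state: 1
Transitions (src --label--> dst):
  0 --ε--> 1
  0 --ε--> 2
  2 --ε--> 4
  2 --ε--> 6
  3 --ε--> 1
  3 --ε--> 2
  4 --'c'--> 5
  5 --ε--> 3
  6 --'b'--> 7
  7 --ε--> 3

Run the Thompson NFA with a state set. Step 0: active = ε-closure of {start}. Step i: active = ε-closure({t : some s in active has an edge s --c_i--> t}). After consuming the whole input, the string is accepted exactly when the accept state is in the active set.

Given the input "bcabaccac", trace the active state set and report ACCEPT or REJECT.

Answer: REJECT

Steps:
S₀ = ε-closure({0}) = {0,1,2,4,6}
'b' @ 1: {1,2,3,4,6,7}  [accepting]
'c' @ 2: {1,2,3,4,5,6}  [accepting]
'a' @ 3: {}  — dead — no transitions
rest 'baccac' ignored (set empty)
end set {} — state 1 not in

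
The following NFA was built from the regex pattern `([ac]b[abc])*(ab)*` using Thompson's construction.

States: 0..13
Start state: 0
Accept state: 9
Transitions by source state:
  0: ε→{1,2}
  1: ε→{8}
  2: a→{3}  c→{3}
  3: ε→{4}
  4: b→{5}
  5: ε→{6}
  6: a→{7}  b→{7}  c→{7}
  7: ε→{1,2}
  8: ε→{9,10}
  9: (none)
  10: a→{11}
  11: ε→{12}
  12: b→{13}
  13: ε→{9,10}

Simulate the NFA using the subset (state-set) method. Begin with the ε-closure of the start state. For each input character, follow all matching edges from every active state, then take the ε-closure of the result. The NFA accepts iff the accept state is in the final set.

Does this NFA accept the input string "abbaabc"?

Answer: REJECT

Steps:
initial (ε-close {0}): {0,1,2,8,9,10}
'a' @ 1: {3,4,11,12}
'b' @ 2: {5,6,9,10,13}  [accepting]
'b' @ 3: {1,2,7,8,9,10}  [accepting]
'a' @ 4: {3,4,11,12}
'a' @ 5: {}  — no active states
rest 'bc' ignored (set empty)
end set {} — state 9 not in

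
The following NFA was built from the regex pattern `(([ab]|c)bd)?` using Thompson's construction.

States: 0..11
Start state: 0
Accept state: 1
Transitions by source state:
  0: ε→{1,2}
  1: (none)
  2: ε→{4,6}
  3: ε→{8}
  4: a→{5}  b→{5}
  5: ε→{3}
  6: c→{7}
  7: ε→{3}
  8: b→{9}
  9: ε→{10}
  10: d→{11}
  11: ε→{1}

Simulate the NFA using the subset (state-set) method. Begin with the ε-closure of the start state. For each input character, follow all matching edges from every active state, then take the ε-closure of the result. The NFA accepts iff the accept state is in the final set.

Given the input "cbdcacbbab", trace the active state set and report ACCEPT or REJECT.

S₀ = ε-closure({0}) = {0,1,2,4,6}
'c' @ 1: {3,7,8}
'b' @ 2: {9,10}
'd' @ 3: {1,11}  [accepting]
'c' @ 4: {}  — no active states
rest 'acbbab' ignored (set empty)
after full input: {}  (accept=1 not in)

Answer: REJECT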